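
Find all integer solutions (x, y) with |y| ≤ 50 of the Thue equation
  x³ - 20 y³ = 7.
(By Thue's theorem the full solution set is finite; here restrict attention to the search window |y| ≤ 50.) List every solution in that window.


The equation is x³ - 20y³ = 7. For fixed y, x³ = 20·y³ + 7, so a solution requires the RHS to be a perfect cube.
Strategy: iterate y from -50 to 50, compute RHS = 20·y³ + 7, and check whether it is a (positive or negative) perfect cube.
Check small values of y:
  y = 0: RHS = 7 is not a perfect cube.
  y = 1: RHS = 27 = (3)³ ⇒ x = 3 works.
  y = -1: RHS = -13 is not a perfect cube.
  y = 2: RHS = 167 is not a perfect cube.
  y = -2: RHS = -153 is not a perfect cube.
  y = 3: RHS = 547 is not a perfect cube.
  y = -3: RHS = -533 is not a perfect cube.
Continuing the search up to |y| = 50 finds no further solutions beyond those listed.
Collected solutions: (3, 1).

Solutions (with |y| ≤ 50): (3, 1).


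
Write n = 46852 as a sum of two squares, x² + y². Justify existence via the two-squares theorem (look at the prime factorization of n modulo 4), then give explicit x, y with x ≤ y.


Step 1: Factor n = 46852 = 2^2 · 13 · 17 · 53.
Step 2: Check the mod-4 condition on each prime factor: 2 = 2 (special); 13 ≡ 1 (mod 4), exponent 1; 17 ≡ 1 (mod 4), exponent 1; 53 ≡ 1 (mod 4), exponent 1.
All primes ≡ 3 (mod 4) appear to even exponent (or don't appear), so by the two-squares theorem n IS expressible as a sum of two squares.
Step 3: Build a representation. Group n = k² · m with k = 2 and m = 13 · 17 · 53 = 11713 (a product of primes ≡ 1 (mod 4)); a representation of m scales to one of n via (k·x)² + (k·y)² = k²(x² + y²). Each prime p ≡ 1 (mod 4) is itself a sum of two squares; find a² by testing p − a² for a perfect square:
  13: 13 − 1² = 12, 13 − 2² = 9 = 3² ⇒ 13 = 2² + 3².
  17: 17 − 1² = 16 = 4² ⇒ 17 = 1² + 4².
  53: 53 − 1² = 52, 53 − 2² = 49 = 7² ⇒ 53 = 2² + 7².
  Combine using the Brahmagupta–Fibonacci identity (a² + b²)(c² + d²) = (ac − bd)² + (ad + bc)² = (ac + bd)² + (ad − bc)²:
  13 · 17 = 221: from (2² + 3²)(1² + 4²), take (2·1 − 3·4, 2·4 + 3·1) = (2 − 12, 8 + 3) = (-10, 11); dropping signs (only squares matter) gives (10, 11); check 10² + 11² = 100 + 121 = 221 ✓.
  221 · 53 = 11713: from (10² + 11²)(2² + 7²), take (10·2 − 11·7, 10·7 + 11·2) = (20 − 77, 70 + 22) = (-57, 92); dropping signs (only squares matter) gives (57, 92); check 57² + 92² = 3249 + 8464 = 11713 ✓.
  Scale by k = 2: (2·57, 2·92) = (114, 184).
Step 4: Order so x ≤ y and verify: 114² + 184² = 12996 + 33856 = 46852 = n. ✓

n = 46852 = 114² + 184² (one valid representation with x ≤ y).


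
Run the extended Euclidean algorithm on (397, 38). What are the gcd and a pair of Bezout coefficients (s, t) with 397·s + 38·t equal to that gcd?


Euclidean algorithm on (397, 38) — divide until remainder is 0:
  397 = 10 · 38 + 17
  38 = 2 · 17 + 4
  17 = 4 · 4 + 1
  4 = 4 · 1 + 0
gcd(397, 38) = 1.
Track Bezout coefficients alongside the remainders: start with r₀ = 397 = a·1 + b·0 (s = 1, t = 0) and r₁ = 38 = a·0 + b·1 (s = 0, t = 1); each new remainder r_{k+1} = r_{k-1} − q_k·r_k inherits s_{k+1} = s_{k-1} − q_k·s_k, t_{k+1} = t_{k-1} − q_k·t_k, so r_k = a·s_k + b·t_k at every step:
  q = 10: r = 17, s = 1 − 10·0 = 1, t = 0 − 10·1 = -10  (check: 397·1 + 38·(-10) = 17)
  q = 2: r = 4, s = 0 − 2·1 = -2, t = 1 − 2·(-10) = 21  (check: 397·(-2) + 38·21 = 4)
  q = 4: r = 1, s = 1 − 4·(-2) = 9, t = -10 − 4·21 = -94  (check: 397·9 + 38·(-94) = 1)
The row with r = 1 (the gcd) gives the Bezout coefficients s = 9, t = -94.
Result: 397 · (9) + 38 · (-94) = 1.

gcd(397, 38) = 1; s = 9, t = -94 (check: 397·9 + 38·(-94) = 1).


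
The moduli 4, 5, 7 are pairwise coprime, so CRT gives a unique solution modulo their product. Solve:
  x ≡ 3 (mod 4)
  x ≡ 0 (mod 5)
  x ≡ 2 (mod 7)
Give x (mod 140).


Moduli 4, 5, 7 are pairwise coprime; by CRT there is a unique solution modulo M = 4 · 5 · 7 = 140.
Solve pairwise, accumulating the modulus:
  Start with x ≡ 3 (mod 4).
  Combine with x ≡ 0 (mod 5): since gcd(4, 5) = 1, we get a unique residue mod 20.
    Write x = 3 + 4·t and substitute into x ≡ 0 (mod 5): 4·t ≡ 0 − 3 = -3 (mod 5).
    Reduce coefficients mod 5: 4·t ≡ 2 (mod 5).
    The inverse of 4 mod 5 is 4 (since 4·4 = 16 = 3·5 + 1), so t ≡ 4·2 = 8 ≡ 3 (mod 5).
    Then x = 3 + 4·3 = 15, valid modulo lcm(4, 5) = 20: x ≡ 15 (mod 20).
  Combine with x ≡ 2 (mod 7): since gcd(20, 7) = 1, we get a unique residue mod 140.
    Write x = 15 + 20·t and substitute into x ≡ 2 (mod 7): 20·t ≡ 2 − 15 = -13 (mod 7).
    Reduce coefficients mod 7: 6·t ≡ 1 (mod 7).
    The inverse of 6 mod 7 is 6 (since 6·6 = 36 = 5·7 + 1), so t ≡ 6·1 = 6 ≡ 6 (mod 7).
    Then x = 15 + 20·6 = 135, valid modulo lcm(20, 7) = 140: x ≡ 135 (mod 140).
Verify: 135 mod 4 = 3 ✓, 135 mod 5 = 0 ✓, 135 mod 7 = 2 ✓.

x ≡ 135 (mod 140).


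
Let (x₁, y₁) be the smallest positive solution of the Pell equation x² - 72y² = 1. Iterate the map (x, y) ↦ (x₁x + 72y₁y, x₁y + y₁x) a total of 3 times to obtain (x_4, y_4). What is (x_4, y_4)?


Step 1: Find the fundamental solution (x₁, y₁) of x² - 72y² = 1.
  Expand √72 as a continued fraction. a₀ = ⌊√72⌋ = 8; iterate m_{k+1} = d_k·a_k − m_k, d_{k+1} = (72 − m_{k+1}²)/d_k, a_{k+1} = ⌊(a₀ + m_{k+1})/d_{k+1}⌋ (starting m₀ = 0, d₀ = 1), with convergents p_k = a_k·p_{k-1} + p_{k-2}, q_k = a_k·q_{k-1} + q_{k-2} (p₋₁ = 1, q₋₁ = 0):
  k = 0: a₀ = 8; p₀/q₀ = 8/1; p₀² − 72·q₀² = 64 − 72 = -8.
  k = 1: m = 8, d = 8, a = ⌊(8 + 8)/8⌋ = 2; p/q = (2·8 + 1)/(2·1 + 0) = 17/2; p² − 72·q² = 289 − 288 = 1.
  The first convergent with p² − 72·q² = 1 gives the fundamental solution (x₁, y₁) = (17, 2).
Step 2: Apply the recurrence (x_{n+1}, y_{n+1}) = (x₁x_n + 72y₁y_n, x₁y_n + y₁x_n) repeatedly.
  From (x_1, y_1) = (17, 2): x_2 = 17·17 + 72·2·2 = 577; y_2 = 17·2 + 2·17 = 68.
  From (x_2, y_2) = (577, 68): x_3 = 17·577 + 72·2·68 = 19601; y_3 = 17·68 + 2·577 = 2310.
  From (x_3, y_3) = (19601, 2310): x_4 = 17·19601 + 72·2·2310 = 665857; y_4 = 17·2310 + 2·19601 = 78472.
Step 3: Verify x_4² - 72·y_4² = 443365544449 - 443365544448 = 1 (should be 1). ✓

(x_1, y_1) = (17, 2); (x_4, y_4) = (665857, 78472).


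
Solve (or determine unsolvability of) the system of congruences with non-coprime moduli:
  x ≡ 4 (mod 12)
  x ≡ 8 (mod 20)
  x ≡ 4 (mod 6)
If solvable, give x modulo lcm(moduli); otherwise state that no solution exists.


Moduli 12, 20, 6 are not pairwise coprime, so CRT works modulo lcm(m_i) when all pairwise compatibility conditions hold.
Pairwise compatibility: gcd(m_i, m_j) must divide a_i - a_j for every pair.
Merge one congruence at a time:
  Start: x ≡ 4 (mod 12).
  Combine with x ≡ 8 (mod 20): gcd(12, 20) = 4; 8 - 4 = 4, which IS divisible by 4, so compatible.
    Write x = 4 + 12·t and substitute into x ≡ 8 (mod 20): 12·t ≡ 8 − 4 = 4 (mod 20).
    Divide the congruence (and modulus) by g = 4: 3·t ≡ 1 (mod 5).
    The inverse of 3 mod 5 is 2 (since 3·2 = 6 = 1·5 + 1), so t ≡ 2·1 = 2 ≡ 2 (mod 5).
    Then x = 4 + 12·2 = 28, valid modulo lcm(12, 20) = 60: x ≡ 28 (mod 60).
  Combine with x ≡ 4 (mod 6): gcd(60, 6) = 6; 4 - 28 = -24, which IS divisible by 6, so compatible.
    Write x = 28 + 60·t and substitute into x ≡ 4 (mod 6): 60·t ≡ 4 − 28 = -24 (mod 6).
    Divide the congruence (and modulus) by g = 6: 10·t ≡ -4 (mod 1).
    Modulo 1 every t works; take t = 0.
    Then x = 28 + 60·0 = 28, valid modulo lcm(60, 6) = 60: x ≡ 28 (mod 60).
Verify: 28 mod 12 = 4, 28 mod 20 = 8, 28 mod 6 = 4.

x ≡ 28 (mod 60).


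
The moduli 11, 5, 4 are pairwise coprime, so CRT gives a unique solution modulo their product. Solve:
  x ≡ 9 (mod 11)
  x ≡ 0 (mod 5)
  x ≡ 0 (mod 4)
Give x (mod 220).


Moduli 11, 5, 4 are pairwise coprime; by CRT there is a unique solution modulo M = 11 · 5 · 4 = 220.
Solve pairwise, accumulating the modulus:
  Start with x ≡ 9 (mod 11).
  Combine with x ≡ 0 (mod 5): since gcd(11, 5) = 1, we get a unique residue mod 55.
    Write x = 9 + 11·t and substitute into x ≡ 0 (mod 5): 11·t ≡ 0 − 9 = -9 (mod 5).
    Reduce coefficients mod 5: 1·t ≡ 1 (mod 5).
    So t ≡ 1 (mod 5).
    Then x = 9 + 11·1 = 20, valid modulo lcm(11, 5) = 55: x ≡ 20 (mod 55).
  Combine with x ≡ 0 (mod 4): since gcd(55, 4) = 1, we get a unique residue mod 220.
    Write x = 20 + 55·t and substitute into x ≡ 0 (mod 4): 55·t ≡ 0 − 20 = -20 (mod 4).
    Reduce coefficients mod 4: 3·t ≡ 0 (mod 4).
    The inverse of 3 mod 4 is 3 (since 3·3 = 9 = 2·4 + 1), so t ≡ 3·0 = 0 ≡ 0 (mod 4).
    Then x = 20 + 55·0 = 20, valid modulo lcm(55, 4) = 220: x ≡ 20 (mod 220).
Verify: 20 mod 11 = 9 ✓, 20 mod 5 = 0 ✓, 20 mod 4 = 0 ✓.

x ≡ 20 (mod 220).


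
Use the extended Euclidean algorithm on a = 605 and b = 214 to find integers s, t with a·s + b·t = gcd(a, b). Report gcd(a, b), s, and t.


Euclidean algorithm on (605, 214) — divide until remainder is 0:
  605 = 2 · 214 + 177
  214 = 1 · 177 + 37
  177 = 4 · 37 + 29
  37 = 1 · 29 + 8
  29 = 3 · 8 + 5
  8 = 1 · 5 + 3
  5 = 1 · 3 + 2
  3 = 1 · 2 + 1
  2 = 2 · 1 + 0
gcd(605, 214) = 1.
Track Bezout coefficients alongside the remainders: start with r₀ = 605 = a·1 + b·0 (s = 1, t = 0) and r₁ = 214 = a·0 + b·1 (s = 0, t = 1); each new remainder r_{k+1} = r_{k-1} − q_k·r_k inherits s_{k+1} = s_{k-1} − q_k·s_k, t_{k+1} = t_{k-1} − q_k·t_k, so r_k = a·s_k + b·t_k at every step:
  q = 2: r = 177, s = 1 − 2·0 = 1, t = 0 − 2·1 = -2  (check: 605·1 + 214·(-2) = 177)
  q = 1: r = 37, s = 0 − 1·1 = -1, t = 1 − 1·(-2) = 3  (check: 605·(-1) + 214·3 = 37)
  q = 4: r = 29, s = 1 − 4·(-1) = 5, t = -2 − 4·3 = -14  (check: 605·5 + 214·(-14) = 29)
  q = 1: r = 8, s = -1 − 1·5 = -6, t = 3 − 1·(-14) = 17  (check: 605·(-6) + 214·17 = 8)
  q = 3: r = 5, s = 5 − 3·(-6) = 23, t = -14 − 3·17 = -65  (check: 605·23 + 214·(-65) = 5)
  q = 1: r = 3, s = -6 − 1·23 = -29, t = 17 − 1·(-65) = 82  (check: 605·(-29) + 214·82 = 3)
  q = 1: r = 2, s = 23 − 1·(-29) = 52, t = -65 − 1·82 = -147  (check: 605·52 + 214·(-147) = 2)
  q = 1: r = 1, s = -29 − 1·52 = -81, t = 82 − 1·(-147) = 229  (check: 605·(-81) + 214·229 = 1)
The row with r = 1 (the gcd) gives the Bezout coefficients s = -81, t = 229.
Result: 605 · (-81) + 214 · (229) = 1.

gcd(605, 214) = 1; s = -81, t = 229 (check: 605·(-81) + 214·229 = 1).


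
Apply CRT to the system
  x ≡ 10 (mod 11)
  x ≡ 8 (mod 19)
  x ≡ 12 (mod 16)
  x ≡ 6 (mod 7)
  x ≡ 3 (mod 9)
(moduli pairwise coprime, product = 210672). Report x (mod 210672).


Product of moduli M = 11 · 19 · 16 · 7 · 9 = 210672.
Merge one congruence at a time:
  Start: x ≡ 10 (mod 11).
  Combine with x ≡ 8 (mod 19); new modulus lcm = 209.
    Write x = 10 + 11·t and substitute into x ≡ 8 (mod 19): 11·t ≡ 8 − 10 = -2 (mod 19).
    Reduce coefficients mod 19: 11·t ≡ 17 (mod 19).
    The inverse of 11 mod 19 is 7 (since 11·7 = 77 = 4·19 + 1), so t ≡ 7·17 = 119 ≡ 5 (mod 19).
    Then x = 10 + 11·5 = 65, valid modulo lcm(11, 19) = 209: x ≡ 65 (mod 209).
  Combine with x ≡ 12 (mod 16); new modulus lcm = 3344.
    Write x = 65 + 209·t and substitute into x ≡ 12 (mod 16): 209·t ≡ 12 − 65 = -53 (mod 16).
    Reduce coefficients mod 16: 1·t ≡ 11 (mod 16).
    So t ≡ 11 (mod 16).
    Then x = 65 + 209·11 = 2364, valid modulo lcm(209, 16) = 3344: x ≡ 2364 (mod 3344).
  Combine with x ≡ 6 (mod 7); new modulus lcm = 23408.
    Write x = 2364 + 3344·t and substitute into x ≡ 6 (mod 7): 3344·t ≡ 6 − 2364 = -2358 (mod 7).
    Reduce coefficients mod 7: 5·t ≡ 1 (mod 7).
    The inverse of 5 mod 7 is 3 (since 5·3 = 15 = 2·7 + 1), so t ≡ 3·1 = 3 ≡ 3 (mod 7).
    Then x = 2364 + 3344·3 = 12396, valid modulo lcm(3344, 7) = 23408: x ≡ 12396 (mod 23408).
  Combine with x ≡ 3 (mod 9); new modulus lcm = 210672.
    Write x = 12396 + 23408·t and substitute into x ≡ 3 (mod 9): 23408·t ≡ 3 − 12396 = -12393 (mod 9).
    Reduce coefficients mod 9: 8·t ≡ 0 (mod 9).
    The inverse of 8 mod 9 is 8 (since 8·8 = 64 = 7·9 + 1), so t ≡ 8·0 = 0 ≡ 0 (mod 9).
    Then x = 12396 + 23408·0 = 12396, valid modulo lcm(23408, 9) = 210672: x ≡ 12396 (mod 210672).
Verify against each original: 12396 mod 11 = 10, 12396 mod 19 = 8, 12396 mod 16 = 12, 12396 mod 7 = 6, 12396 mod 9 = 3.

x ≡ 12396 (mod 210672).


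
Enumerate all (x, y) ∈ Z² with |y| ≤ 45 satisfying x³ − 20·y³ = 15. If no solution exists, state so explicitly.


The equation is x³ - 20y³ = 15. For fixed y, x³ = 20·y³ + 15, so a solution requires the RHS to be a perfect cube.
Strategy: iterate y from -45 to 45, compute RHS = 20·y³ + 15, and check whether it is a (positive or negative) perfect cube.
Check small values of y:
  y = 0: RHS = 15 is not a perfect cube.
  y = 1: RHS = 35 is not a perfect cube.
  y = -1: RHS = -5 is not a perfect cube.
  y = 2: RHS = 175 is not a perfect cube.
  y = -2: RHS = -145 is not a perfect cube.
  y = 3: RHS = 555 is not a perfect cube.
  y = -3: RHS = -525 is not a perfect cube.
Continuing the search up to |y| = 45 finds no solutions either.
No (x, y) in the scanned range satisfies the equation.

No integer solutions with |y| ≤ 45.


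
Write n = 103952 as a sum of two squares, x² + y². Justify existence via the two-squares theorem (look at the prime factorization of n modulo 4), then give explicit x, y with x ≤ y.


Step 1: Factor n = 103952 = 2^4 · 73 · 89.
Step 2: Check the mod-4 condition on each prime factor: 2 = 2 (special); 73 ≡ 1 (mod 4), exponent 1; 89 ≡ 1 (mod 4), exponent 1.
All primes ≡ 3 (mod 4) appear to even exponent (or don't appear), so by the two-squares theorem n IS expressible as a sum of two squares.
Step 3: Build a representation. Group n = k² · m with k = 4 and m = 73 · 89 = 6497 (a product of primes ≡ 1 (mod 4)); a representation of m scales to one of n via (k·x)² + (k·y)² = k²(x² + y²). Each prime p ≡ 1 (mod 4) is itself a sum of two squares; find a² by testing p − a² for a perfect square:
  73: 73 − 1² = 72, 73 − 2² = 69, 73 − 3² = 64 = 8² ⇒ 73 = 3² + 8².
  89: 89 − 1² = 88, 89 − 2² = 85, 89 − 3² = 80, 89 − 4² = 73, 89 − 5² = 64 = 8² ⇒ 89 = 5² + 8².
  Combine using the Brahmagupta–Fibonacci identity (a² + b²)(c² + d²) = (ac − bd)² + (ad + bc)² = (ac + bd)² + (ad − bc)²:
  73 · 89 = 6497: from (3² + 8²)(5² + 8²), take (3·5 − 8·8, 3·8 + 8·5) = (15 − 64, 24 + 40) = (-49, 64); dropping signs (only squares matter) gives (49, 64); check 49² + 64² = 2401 + 4096 = 6497 ✓.
  Scale by k = 4: (4·49, 4·64) = (196, 256).
Step 4: Order so x ≤ y and verify: 196² + 256² = 38416 + 65536 = 103952 = n. ✓

n = 103952 = 196² + 256² (one valid representation with x ≤ y).


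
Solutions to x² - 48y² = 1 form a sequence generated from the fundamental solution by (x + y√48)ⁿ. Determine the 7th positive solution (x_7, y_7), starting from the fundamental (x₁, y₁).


Step 1: Find the fundamental solution (x₁, y₁) of x² - 48y² = 1.
  Expand √48 as a continued fraction. a₀ = ⌊√48⌋ = 6; iterate m_{k+1} = d_k·a_k − m_k, d_{k+1} = (48 − m_{k+1}²)/d_k, a_{k+1} = ⌊(a₀ + m_{k+1})/d_{k+1}⌋ (starting m₀ = 0, d₀ = 1), with convergents p_k = a_k·p_{k-1} + p_{k-2}, q_k = a_k·q_{k-1} + q_{k-2} (p₋₁ = 1, q₋₁ = 0):
  k = 0: a₀ = 6; p₀/q₀ = 6/1; p₀² − 48·q₀² = 36 − 48 = -12.
  k = 1: m = 6, d = 12, a = ⌊(6 + 6)/12⌋ = 1; p/q = (1·6 + 1)/(1·1 + 0) = 7/1; p² − 48·q² = 49 − 48 = 1.
  The first convergent with p² − 48·q² = 1 gives the fundamental solution (x₁, y₁) = (7, 1).
Step 2: Apply the recurrence (x_{n+1}, y_{n+1}) = (x₁x_n + 48y₁y_n, x₁y_n + y₁x_n) repeatedly.
  From (x_1, y_1) = (7, 1): x_2 = 7·7 + 48·1·1 = 97; y_2 = 7·1 + 1·7 = 14.
  From (x_2, y_2) = (97, 14): x_3 = 7·97 + 48·1·14 = 1351; y_3 = 7·14 + 1·97 = 195.
  From (x_3, y_3) = (1351, 195): x_4 = 7·1351 + 48·1·195 = 18817; y_4 = 7·195 + 1·1351 = 2716.
  From (x_4, y_4) = (18817, 2716): x_5 = 7·18817 + 48·1·2716 = 262087; y_5 = 7·2716 + 1·18817 = 37829.
  From (x_5, y_5) = (262087, 37829): x_6 = 7·262087 + 48·1·37829 = 3650401; y_6 = 7·37829 + 1·262087 = 526890.
  From (x_6, y_6) = (3650401, 526890): x_7 = 7·3650401 + 48·1·526890 = 50843527; y_7 = 7·526890 + 1·3650401 = 7338631.
Step 3: Verify x_7² - 48·y_7² = 2585064237799729 - 2585064237799728 = 1 (should be 1). ✓

(x_1, y_1) = (7, 1); (x_7, y_7) = (50843527, 7338631).


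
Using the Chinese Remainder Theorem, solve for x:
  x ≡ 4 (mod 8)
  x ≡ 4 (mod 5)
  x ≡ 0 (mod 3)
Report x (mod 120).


Moduli 8, 5, 3 are pairwise coprime; by CRT there is a unique solution modulo M = 8 · 5 · 3 = 120.
Solve pairwise, accumulating the modulus:
  Start with x ≡ 4 (mod 8).
  Combine with x ≡ 4 (mod 5): since gcd(8, 5) = 1, we get a unique residue mod 40.
    Write x = 4 + 8·t and substitute into x ≡ 4 (mod 5): 8·t ≡ 4 − 4 = 0 (mod 5).
    Reduce coefficients mod 5: 3·t ≡ 0 (mod 5).
    The inverse of 3 mod 5 is 2 (since 3·2 = 6 = 1·5 + 1), so t ≡ 2·0 = 0 ≡ 0 (mod 5).
    Then x = 4 + 8·0 = 4, valid modulo lcm(8, 5) = 40: x ≡ 4 (mod 40).
  Combine with x ≡ 0 (mod 3): since gcd(40, 3) = 1, we get a unique residue mod 120.
    Write x = 4 + 40·t and substitute into x ≡ 0 (mod 3): 40·t ≡ 0 − 4 = -4 (mod 3).
    Reduce coefficients mod 3: 1·t ≡ 2 (mod 3).
    So t ≡ 2 (mod 3).
    Then x = 4 + 40·2 = 84, valid modulo lcm(40, 3) = 120: x ≡ 84 (mod 120).
Verify: 84 mod 8 = 4 ✓, 84 mod 5 = 4 ✓, 84 mod 3 = 0 ✓.

x ≡ 84 (mod 120).


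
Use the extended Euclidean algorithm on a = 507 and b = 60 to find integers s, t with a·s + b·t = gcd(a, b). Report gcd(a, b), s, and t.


Euclidean algorithm on (507, 60) — divide until remainder is 0:
  507 = 8 · 60 + 27
  60 = 2 · 27 + 6
  27 = 4 · 6 + 3
  6 = 2 · 3 + 0
gcd(507, 60) = 3.
Track Bezout coefficients alongside the remainders: start with r₀ = 507 = a·1 + b·0 (s = 1, t = 0) and r₁ = 60 = a·0 + b·1 (s = 0, t = 1); each new remainder r_{k+1} = r_{k-1} − q_k·r_k inherits s_{k+1} = s_{k-1} − q_k·s_k, t_{k+1} = t_{k-1} − q_k·t_k, so r_k = a·s_k + b·t_k at every step:
  q = 8: r = 27, s = 1 − 8·0 = 1, t = 0 − 8·1 = -8  (check: 507·1 + 60·(-8) = 27)
  q = 2: r = 6, s = 0 − 2·1 = -2, t = 1 − 2·(-8) = 17  (check: 507·(-2) + 60·17 = 6)
  q = 4: r = 3, s = 1 − 4·(-2) = 9, t = -8 − 4·17 = -76  (check: 507·9 + 60·(-76) = 3)
The row with r = 3 (the gcd) gives the Bezout coefficients s = 9, t = -76.
Result: 507 · (9) + 60 · (-76) = 3.

gcd(507, 60) = 3; s = 9, t = -76 (check: 507·9 + 60·(-76) = 3).


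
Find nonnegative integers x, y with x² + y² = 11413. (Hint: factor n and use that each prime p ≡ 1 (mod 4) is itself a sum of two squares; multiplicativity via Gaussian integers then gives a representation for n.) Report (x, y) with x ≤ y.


Step 1: Factor n = 11413 = 101 · 113.
Step 2: Check the mod-4 condition on each prime factor: 101 ≡ 1 (mod 4), exponent 1; 113 ≡ 1 (mod 4), exponent 1.
All primes ≡ 3 (mod 4) appear to even exponent (or don't appear), so by the two-squares theorem n IS expressible as a sum of two squares.
Step 3: Build a representation. Here n = 101 · 113 is a product of primes ≡ 1 (mod 4). Each prime p ≡ 1 (mod 4) is itself a sum of two squares; find a² by testing p − a² for a perfect square:
  101: 101 − 1² = 100 = 10² ⇒ 101 = 1² + 10².
  113: 113 − 1² = 112, 113 − 2² = 109, 113 − 3² = 104, 113 − 4² = 97, 113 − 5² = 88, 113 − 6² = 77, 113 − 7² = 64 = 8² ⇒ 113 = 7² + 8².
  Combine using the Brahmagupta–Fibonacci identity (a² + b²)(c² + d²) = (ac − bd)² + (ad + bc)² = (ac + bd)² + (ad − bc)²:
  101 · 113 = 11413: from (1² + 10²)(7² + 8²), take (1·7 − 10·8, 1·8 + 10·7) = (7 − 80, 8 + 70) = (-73, 78); dropping signs (only squares matter) gives (73, 78); check 73² + 78² = 5329 + 6084 = 11413 ✓.
Step 4: Order so x ≤ y and verify: 73² + 78² = 5329 + 6084 = 11413 = n. ✓

n = 11413 = 73² + 78² (one valid representation with x ≤ y).


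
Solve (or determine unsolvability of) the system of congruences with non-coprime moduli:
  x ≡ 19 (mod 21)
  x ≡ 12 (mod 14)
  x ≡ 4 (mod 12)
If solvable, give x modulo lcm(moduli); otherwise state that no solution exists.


Moduli 21, 14, 12 are not pairwise coprime, so CRT works modulo lcm(m_i) when all pairwise compatibility conditions hold.
Pairwise compatibility: gcd(m_i, m_j) must divide a_i - a_j for every pair.
Merge one congruence at a time:
  Start: x ≡ 19 (mod 21).
  Combine with x ≡ 12 (mod 14): gcd(21, 14) = 7; 12 - 19 = -7, which IS divisible by 7, so compatible.
    Write x = 19 + 21·t and substitute into x ≡ 12 (mod 14): 21·t ≡ 12 − 19 = -7 (mod 14).
    Divide the congruence (and modulus) by g = 7: 3·t ≡ -1 (mod 2).
    Reduce coefficients mod 2: 1·t ≡ 1 (mod 2).
    So t ≡ 1 (mod 2).
    Then x = 19 + 21·1 = 40, valid modulo lcm(21, 14) = 42: x ≡ 40 (mod 42).
  Combine with x ≡ 4 (mod 12): gcd(42, 12) = 6; 4 - 40 = -36, which IS divisible by 6, so compatible.
    Write x = 40 + 42·t and substitute into x ≡ 4 (mod 12): 42·t ≡ 4 − 40 = -36 (mod 12).
    Divide the congruence (and modulus) by g = 6: 7·t ≡ -6 (mod 2).
    Reduce coefficients mod 2: 1·t ≡ 0 (mod 2).
    So t ≡ 0 (mod 2).
    Then x = 40 + 42·0 = 40, valid modulo lcm(42, 12) = 84: x ≡ 40 (mod 84).
Verify: 40 mod 21 = 19, 40 mod 14 = 12, 40 mod 12 = 4.

x ≡ 40 (mod 84).


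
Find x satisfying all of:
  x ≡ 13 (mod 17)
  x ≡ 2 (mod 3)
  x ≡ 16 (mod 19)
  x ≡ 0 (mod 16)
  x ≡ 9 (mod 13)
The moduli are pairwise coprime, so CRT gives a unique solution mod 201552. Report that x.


Product of moduli M = 17 · 3 · 19 · 16 · 13 = 201552.
Merge one congruence at a time:
  Start: x ≡ 13 (mod 17).
  Combine with x ≡ 2 (mod 3); new modulus lcm = 51.
    Write x = 13 + 17·t and substitute into x ≡ 2 (mod 3): 17·t ≡ 2 − 13 = -11 (mod 3).
    Reduce coefficients mod 3: 2·t ≡ 1 (mod 3).
    The inverse of 2 mod 3 is 2 (since 2·2 = 4 = 1·3 + 1), so t ≡ 2·1 = 2 ≡ 2 (mod 3).
    Then x = 13 + 17·2 = 47, valid modulo lcm(17, 3) = 51: x ≡ 47 (mod 51).
  Combine with x ≡ 16 (mod 19); new modulus lcm = 969.
    Write x = 47 + 51·t and substitute into x ≡ 16 (mod 19): 51·t ≡ 16 − 47 = -31 (mod 19).
    Reduce coefficients mod 19: 13·t ≡ 7 (mod 19).
    The inverse of 13 mod 19 is 3 (since 13·3 = 39 = 2·19 + 1), so t ≡ 3·7 = 21 ≡ 2 (mod 19).
    Then x = 47 + 51·2 = 149, valid modulo lcm(51, 19) = 969: x ≡ 149 (mod 969).
  Combine with x ≡ 0 (mod 16); new modulus lcm = 15504.
    Write x = 149 + 969·t and substitute into x ≡ 0 (mod 16): 969·t ≡ 0 − 149 = -149 (mod 16).
    Reduce coefficients mod 16: 9·t ≡ 11 (mod 16).
    The inverse of 9 mod 16 is 9 (since 9·9 = 81 = 5·16 + 1), so t ≡ 9·11 = 99 ≡ 3 (mod 16).
    Then x = 149 + 969·3 = 3056, valid modulo lcm(969, 16) = 15504: x ≡ 3056 (mod 15504).
  Combine with x ≡ 9 (mod 13); new modulus lcm = 201552.
    Write x = 3056 + 15504·t and substitute into x ≡ 9 (mod 13): 15504·t ≡ 9 − 3056 = -3047 (mod 13).
    Reduce coefficients mod 13: 8·t ≡ 8 (mod 13).
    The inverse of 8 mod 13 is 5 (since 8·5 = 40 = 3·13 + 1), so t ≡ 5·8 = 40 ≡ 1 (mod 13).
    Then x = 3056 + 15504·1 = 18560, valid modulo lcm(15504, 13) = 201552: x ≡ 18560 (mod 201552).
Verify against each original: 18560 mod 17 = 13, 18560 mod 3 = 2, 18560 mod 19 = 16, 18560 mod 16 = 0, 18560 mod 13 = 9.

x ≡ 18560 (mod 201552).


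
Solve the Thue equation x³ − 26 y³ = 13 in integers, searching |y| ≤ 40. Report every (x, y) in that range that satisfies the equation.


The equation is x³ - 26y³ = 13. For fixed y, x³ = 26·y³ + 13, so a solution requires the RHS to be a perfect cube.
Strategy: iterate y from -40 to 40, compute RHS = 26·y³ + 13, and check whether it is a (positive or negative) perfect cube.
Check small values of y:
  y = 0: RHS = 13 is not a perfect cube.
  y = 1: RHS = 39 is not a perfect cube.
  y = -1: RHS = -13 is not a perfect cube.
  y = 2: RHS = 221 is not a perfect cube.
  y = -2: RHS = -195 is not a perfect cube.
  y = 3: RHS = 715 is not a perfect cube.
  y = -3: RHS = -689 is not a perfect cube.
Continuing the search up to |y| = 40 finds no solutions either.
No (x, y) in the scanned range satisfies the equation.

No integer solutions with |y| ≤ 40.


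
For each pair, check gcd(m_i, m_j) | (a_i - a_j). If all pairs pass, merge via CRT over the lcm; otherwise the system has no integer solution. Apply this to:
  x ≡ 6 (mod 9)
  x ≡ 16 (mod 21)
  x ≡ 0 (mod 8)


Moduli 9, 21, 8 are not pairwise coprime, so CRT works modulo lcm(m_i) when all pairwise compatibility conditions hold.
Pairwise compatibility: gcd(m_i, m_j) must divide a_i - a_j for every pair.
Merge one congruence at a time:
  Start: x ≡ 6 (mod 9).
  Combine with x ≡ 16 (mod 21): gcd(9, 21) = 3, and 16 - 6 = 10 is NOT divisible by 3.
    ⇒ system is inconsistent (no integer solution).

No solution (the system is inconsistent).


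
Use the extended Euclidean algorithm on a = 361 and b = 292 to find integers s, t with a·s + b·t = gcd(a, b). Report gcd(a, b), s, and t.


Euclidean algorithm on (361, 292) — divide until remainder is 0:
  361 = 1 · 292 + 69
  292 = 4 · 69 + 16
  69 = 4 · 16 + 5
  16 = 3 · 5 + 1
  5 = 5 · 1 + 0
gcd(361, 292) = 1.
Track Bezout coefficients alongside the remainders: start with r₀ = 361 = a·1 + b·0 (s = 1, t = 0) and r₁ = 292 = a·0 + b·1 (s = 0, t = 1); each new remainder r_{k+1} = r_{k-1} − q_k·r_k inherits s_{k+1} = s_{k-1} − q_k·s_k, t_{k+1} = t_{k-1} − q_k·t_k, so r_k = a·s_k + b·t_k at every step:
  q = 1: r = 69, s = 1 − 1·0 = 1, t = 0 − 1·1 = -1  (check: 361·1 + 292·(-1) = 69)
  q = 4: r = 16, s = 0 − 4·1 = -4, t = 1 − 4·(-1) = 5  (check: 361·(-4) + 292·5 = 16)
  q = 4: r = 5, s = 1 − 4·(-4) = 17, t = -1 − 4·5 = -21  (check: 361·17 + 292·(-21) = 5)
  q = 3: r = 1, s = -4 − 3·17 = -55, t = 5 − 3·(-21) = 68  (check: 361·(-55) + 292·68 = 1)
The row with r = 1 (the gcd) gives the Bezout coefficients s = -55, t = 68.
Result: 361 · (-55) + 292 · (68) = 1.

gcd(361, 292) = 1; s = -55, t = 68 (check: 361·(-55) + 292·68 = 1).


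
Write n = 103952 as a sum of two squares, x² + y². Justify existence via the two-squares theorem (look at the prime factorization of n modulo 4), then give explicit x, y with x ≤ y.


Step 1: Factor n = 103952 = 2^4 · 73 · 89.
Step 2: Check the mod-4 condition on each prime factor: 2 = 2 (special); 73 ≡ 1 (mod 4), exponent 1; 89 ≡ 1 (mod 4), exponent 1.
All primes ≡ 3 (mod 4) appear to even exponent (or don't appear), so by the two-squares theorem n IS expressible as a sum of two squares.
Step 3: Build a representation. Group n = k² · m with k = 4 and m = 73 · 89 = 6497 (a product of primes ≡ 1 (mod 4)); a representation of m scales to one of n via (k·x)² + (k·y)² = k²(x² + y²). Each prime p ≡ 1 (mod 4) is itself a sum of two squares; find a² by testing p − a² for a perfect square:
  73: 73 − 1² = 72, 73 − 2² = 69, 73 − 3² = 64 = 8² ⇒ 73 = 3² + 8².
  89: 89 − 1² = 88, 89 − 2² = 85, 89 − 3² = 80, 89 − 4² = 73, 89 − 5² = 64 = 8² ⇒ 89 = 5² + 8².
  Combine using the Brahmagupta–Fibonacci identity (a² + b²)(c² + d²) = (ac − bd)² + (ad + bc)² = (ac + bd)² + (ad − bc)²:
  73 · 89 = 6497: from (3² + 8²)(5² + 8²), take (3·5 − 8·8, 3·8 + 8·5) = (15 − 64, 24 + 40) = (-49, 64); dropping signs (only squares matter) gives (49, 64); check 49² + 64² = 2401 + 4096 = 6497 ✓.
  Scale by k = 4: (4·49, 4·64) = (196, 256).
Step 4: Order so x ≤ y and verify: 196² + 256² = 38416 + 65536 = 103952 = n. ✓

n = 103952 = 196² + 256² (one valid representation with x ≤ y).


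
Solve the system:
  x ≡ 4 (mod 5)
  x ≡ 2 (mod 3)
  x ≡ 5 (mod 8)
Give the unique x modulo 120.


Moduli 5, 3, 8 are pairwise coprime; by CRT there is a unique solution modulo M = 5 · 3 · 8 = 120.
Solve pairwise, accumulating the modulus:
  Start with x ≡ 4 (mod 5).
  Combine with x ≡ 2 (mod 3): since gcd(5, 3) = 1, we get a unique residue mod 15.
    Write x = 4 + 5·t and substitute into x ≡ 2 (mod 3): 5·t ≡ 2 − 4 = -2 (mod 3).
    Reduce coefficients mod 3: 2·t ≡ 1 (mod 3).
    The inverse of 2 mod 3 is 2 (since 2·2 = 4 = 1·3 + 1), so t ≡ 2·1 = 2 ≡ 2 (mod 3).
    Then x = 4 + 5·2 = 14, valid modulo lcm(5, 3) = 15: x ≡ 14 (mod 15).
  Combine with x ≡ 5 (mod 8): since gcd(15, 8) = 1, we get a unique residue mod 120.
    Write x = 14 + 15·t and substitute into x ≡ 5 (mod 8): 15·t ≡ 5 − 14 = -9 (mod 8).
    Reduce coefficients mod 8: 7·t ≡ 7 (mod 8).
    The inverse of 7 mod 8 is 7 (since 7·7 = 49 = 6·8 + 1), so t ≡ 7·7 = 49 ≡ 1 (mod 8).
    Then x = 14 + 15·1 = 29, valid modulo lcm(15, 8) = 120: x ≡ 29 (mod 120).
Verify: 29 mod 5 = 4 ✓, 29 mod 3 = 2 ✓, 29 mod 8 = 5 ✓.

x ≡ 29 (mod 120).


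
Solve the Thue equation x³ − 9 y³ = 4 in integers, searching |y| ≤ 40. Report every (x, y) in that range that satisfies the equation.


The equation is x³ - 9y³ = 4. For fixed y, x³ = 9·y³ + 4, so a solution requires the RHS to be a perfect cube.
Strategy: iterate y from -40 to 40, compute RHS = 9·y³ + 4, and check whether it is a (positive or negative) perfect cube.
Check small values of y:
  y = 0: RHS = 4 is not a perfect cube.
  y = 1: RHS = 13 is not a perfect cube.
  y = -1: RHS = -5 is not a perfect cube.
  y = 2: RHS = 76 is not a perfect cube.
  y = -2: RHS = -68 is not a perfect cube.
  y = 3: RHS = 247 is not a perfect cube.
  y = -3: RHS = -239 is not a perfect cube.
Continuing the search up to |y| = 40 finds no solutions either.
No (x, y) in the scanned range satisfies the equation.

No integer solutions with |y| ≤ 40.


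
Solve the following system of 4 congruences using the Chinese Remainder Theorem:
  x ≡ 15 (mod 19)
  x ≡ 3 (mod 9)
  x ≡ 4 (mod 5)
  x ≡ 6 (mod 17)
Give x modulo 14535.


Product of moduli M = 19 · 9 · 5 · 17 = 14535.
Merge one congruence at a time:
  Start: x ≡ 15 (mod 19).
  Combine with x ≡ 3 (mod 9); new modulus lcm = 171.
    Write x = 15 + 19·t and substitute into x ≡ 3 (mod 9): 19·t ≡ 3 − 15 = -12 (mod 9).
    Reduce coefficients mod 9: 1·t ≡ 6 (mod 9).
    So t ≡ 6 (mod 9).
    Then x = 15 + 19·6 = 129, valid modulo lcm(19, 9) = 171: x ≡ 129 (mod 171).
  Combine with x ≡ 4 (mod 5); new modulus lcm = 855.
    Write x = 129 + 171·t and substitute into x ≡ 4 (mod 5): 171·t ≡ 4 − 129 = -125 (mod 5).
    Reduce coefficients mod 5: 1·t ≡ 0 (mod 5).
    So t ≡ 0 (mod 5).
    Then x = 129 + 171·0 = 129, valid modulo lcm(171, 5) = 855: x ≡ 129 (mod 855).
  Combine with x ≡ 6 (mod 17); new modulus lcm = 14535.
    Write x = 129 + 855·t and substitute into x ≡ 6 (mod 17): 855·t ≡ 6 − 129 = -123 (mod 17).
    Reduce coefficients mod 17: 5·t ≡ 13 (mod 17).
    The inverse of 5 mod 17 is 7 (since 5·7 = 35 = 2·17 + 1), so t ≡ 7·13 = 91 ≡ 6 (mod 17).
    Then x = 129 + 855·6 = 5259, valid modulo lcm(855, 17) = 14535: x ≡ 5259 (mod 14535).
Verify against each original: 5259 mod 19 = 15, 5259 mod 9 = 3, 5259 mod 5 = 4, 5259 mod 17 = 6.

x ≡ 5259 (mod 14535).


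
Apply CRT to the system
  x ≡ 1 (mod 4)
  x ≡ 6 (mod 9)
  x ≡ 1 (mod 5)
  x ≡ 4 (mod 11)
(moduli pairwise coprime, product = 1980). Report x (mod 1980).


Product of moduli M = 4 · 9 · 5 · 11 = 1980.
Merge one congruence at a time:
  Start: x ≡ 1 (mod 4).
  Combine with x ≡ 6 (mod 9); new modulus lcm = 36.
    Write x = 1 + 4·t and substitute into x ≡ 6 (mod 9): 4·t ≡ 6 − 1 = 5 (mod 9).
    The inverse of 4 mod 9 is 7 (since 4·7 = 28 = 3·9 + 1), so t ≡ 7·5 = 35 ≡ 8 (mod 9).
    Then x = 1 + 4·8 = 33, valid modulo lcm(4, 9) = 36: x ≡ 33 (mod 36).
  Combine with x ≡ 1 (mod 5); new modulus lcm = 180.
    Write x = 33 + 36·t and substitute into x ≡ 1 (mod 5): 36·t ≡ 1 − 33 = -32 (mod 5).
    Reduce coefficients mod 5: 1·t ≡ 3 (mod 5).
    So t ≡ 3 (mod 5).
    Then x = 33 + 36·3 = 141, valid modulo lcm(36, 5) = 180: x ≡ 141 (mod 180).
  Combine with x ≡ 4 (mod 11); new modulus lcm = 1980.
    Write x = 141 + 180·t and substitute into x ≡ 4 (mod 11): 180·t ≡ 4 − 141 = -137 (mod 11).
    Reduce coefficients mod 11: 4·t ≡ 6 (mod 11).
    The inverse of 4 mod 11 is 3 (since 4·3 = 12 = 1·11 + 1), so t ≡ 3·6 = 18 ≡ 7 (mod 11).
    Then x = 141 + 180·7 = 1401, valid modulo lcm(180, 11) = 1980: x ≡ 1401 (mod 1980).
Verify against each original: 1401 mod 4 = 1, 1401 mod 9 = 6, 1401 mod 5 = 1, 1401 mod 11 = 4.

x ≡ 1401 (mod 1980).


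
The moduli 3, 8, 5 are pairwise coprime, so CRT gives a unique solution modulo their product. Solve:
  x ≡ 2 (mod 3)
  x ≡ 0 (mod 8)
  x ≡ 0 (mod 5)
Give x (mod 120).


Moduli 3, 8, 5 are pairwise coprime; by CRT there is a unique solution modulo M = 3 · 8 · 5 = 120.
Solve pairwise, accumulating the modulus:
  Start with x ≡ 2 (mod 3).
  Combine with x ≡ 0 (mod 8): since gcd(3, 8) = 1, we get a unique residue mod 24.
    Write x = 2 + 3·t and substitute into x ≡ 0 (mod 8): 3·t ≡ 0 − 2 = -2 (mod 8).
    Reduce coefficients mod 8: 3·t ≡ 6 (mod 8).
    The inverse of 3 mod 8 is 3 (since 3·3 = 9 = 1·8 + 1), so t ≡ 3·6 = 18 ≡ 2 (mod 8).
    Then x = 2 + 3·2 = 8, valid modulo lcm(3, 8) = 24: x ≡ 8 (mod 24).
  Combine with x ≡ 0 (mod 5): since gcd(24, 5) = 1, we get a unique residue mod 120.
    Write x = 8 + 24·t and substitute into x ≡ 0 (mod 5): 24·t ≡ 0 − 8 = -8 (mod 5).
    Reduce coefficients mod 5: 4·t ≡ 2 (mod 5).
    The inverse of 4 mod 5 is 4 (since 4·4 = 16 = 3·5 + 1), so t ≡ 4·2 = 8 ≡ 3 (mod 5).
    Then x = 8 + 24·3 = 80, valid modulo lcm(24, 5) = 120: x ≡ 80 (mod 120).
Verify: 80 mod 3 = 2 ✓, 80 mod 8 = 0 ✓, 80 mod 5 = 0 ✓.

x ≡ 80 (mod 120).


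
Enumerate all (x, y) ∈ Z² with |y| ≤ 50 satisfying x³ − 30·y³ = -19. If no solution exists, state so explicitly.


The equation is x³ - 30y³ = -19. For fixed y, x³ = 30·y³ − 19, so a solution requires the RHS to be a perfect cube.
Strategy: iterate y from -50 to 50, compute RHS = 30·y³ − 19, and check whether it is a (positive or negative) perfect cube.
Check small values of y:
  y = 0: RHS = -19 is not a perfect cube.
  y = 1: RHS = 11 is not a perfect cube.
  y = -1: RHS = -49 is not a perfect cube.
  y = 2: RHS = 221 is not a perfect cube.
  y = -2: RHS = -259 is not a perfect cube.
  y = 3: RHS = 791 is not a perfect cube.
  y = -3: RHS = -829 is not a perfect cube.
Continuing the search up to |y| = 50 finds no solutions either.
No (x, y) in the scanned range satisfies the equation.

No integer solutions with |y| ≤ 50.


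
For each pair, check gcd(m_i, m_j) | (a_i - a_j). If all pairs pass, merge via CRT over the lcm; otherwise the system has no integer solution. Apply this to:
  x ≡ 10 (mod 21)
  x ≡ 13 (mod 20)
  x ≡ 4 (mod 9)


Moduli 21, 20, 9 are not pairwise coprime, so CRT works modulo lcm(m_i) when all pairwise compatibility conditions hold.
Pairwise compatibility: gcd(m_i, m_j) must divide a_i - a_j for every pair.
Merge one congruence at a time:
  Start: x ≡ 10 (mod 21).
  Combine with x ≡ 13 (mod 20): gcd(21, 20) = 1; 13 - 10 = 3, which IS divisible by 1, so compatible.
    Write x = 10 + 21·t and substitute into x ≡ 13 (mod 20): 21·t ≡ 13 − 10 = 3 (mod 20).
    Reduce coefficients mod 20: 1·t ≡ 3 (mod 20).
    So t ≡ 3 (mod 20).
    Then x = 10 + 21·3 = 73, valid modulo lcm(21, 20) = 420: x ≡ 73 (mod 420).
  Combine with x ≡ 4 (mod 9): gcd(420, 9) = 3; 4 - 73 = -69, which IS divisible by 3, so compatible.
    Write x = 73 + 420·t and substitute into x ≡ 4 (mod 9): 420·t ≡ 4 − 73 = -69 (mod 9).
    Divide the congruence (and modulus) by g = 3: 140·t ≡ -23 (mod 3).
    Reduce coefficients mod 3: 2·t ≡ 1 (mod 3).
    The inverse of 2 mod 3 is 2 (since 2·2 = 4 = 1·3 + 1), so t ≡ 2·1 = 2 ≡ 2 (mod 3).
    Then x = 73 + 420·2 = 913, valid modulo lcm(420, 9) = 1260: x ≡ 913 (mod 1260).
Verify: 913 mod 21 = 10, 913 mod 20 = 13, 913 mod 9 = 4.

x ≡ 913 (mod 1260).


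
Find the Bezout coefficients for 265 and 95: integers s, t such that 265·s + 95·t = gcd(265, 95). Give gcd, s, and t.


Euclidean algorithm on (265, 95) — divide until remainder is 0:
  265 = 2 · 95 + 75
  95 = 1 · 75 + 20
  75 = 3 · 20 + 15
  20 = 1 · 15 + 5
  15 = 3 · 5 + 0
gcd(265, 95) = 5.
Track Bezout coefficients alongside the remainders: start with r₀ = 265 = a·1 + b·0 (s = 1, t = 0) and r₁ = 95 = a·0 + b·1 (s = 0, t = 1); each new remainder r_{k+1} = r_{k-1} − q_k·r_k inherits s_{k+1} = s_{k-1} − q_k·s_k, t_{k+1} = t_{k-1} − q_k·t_k, so r_k = a·s_k + b·t_k at every step:
  q = 2: r = 75, s = 1 − 2·0 = 1, t = 0 − 2·1 = -2  (check: 265·1 + 95·(-2) = 75)
  q = 1: r = 20, s = 0 − 1·1 = -1, t = 1 − 1·(-2) = 3  (check: 265·(-1) + 95·3 = 20)
  q = 3: r = 15, s = 1 − 3·(-1) = 4, t = -2 − 3·3 = -11  (check: 265·4 + 95·(-11) = 15)
  q = 1: r = 5, s = -1 − 1·4 = -5, t = 3 − 1·(-11) = 14  (check: 265·(-5) + 95·14 = 5)
The row with r = 5 (the gcd) gives the Bezout coefficients s = -5, t = 14.
Result: 265 · (-5) + 95 · (14) = 5.

gcd(265, 95) = 5; s = -5, t = 14 (check: 265·(-5) + 95·14 = 5).


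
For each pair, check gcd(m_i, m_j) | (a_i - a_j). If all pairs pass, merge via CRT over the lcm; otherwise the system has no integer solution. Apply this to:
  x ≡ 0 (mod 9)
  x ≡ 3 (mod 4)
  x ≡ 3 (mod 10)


Moduli 9, 4, 10 are not pairwise coprime, so CRT works modulo lcm(m_i) when all pairwise compatibility conditions hold.
Pairwise compatibility: gcd(m_i, m_j) must divide a_i - a_j for every pair.
Merge one congruence at a time:
  Start: x ≡ 0 (mod 9).
  Combine with x ≡ 3 (mod 4): gcd(9, 4) = 1; 3 - 0 = 3, which IS divisible by 1, so compatible.
    Write x = 0 + 9·t and substitute into x ≡ 3 (mod 4): 9·t ≡ 3 − 0 = 3 (mod 4).
    Reduce coefficients mod 4: 1·t ≡ 3 (mod 4).
    So t ≡ 3 (mod 4).
    Then x = 0 + 9·3 = 27, valid modulo lcm(9, 4) = 36: x ≡ 27 (mod 36).
  Combine with x ≡ 3 (mod 10): gcd(36, 10) = 2; 3 - 27 = -24, which IS divisible by 2, so compatible.
    Write x = 27 + 36·t and substitute into x ≡ 3 (mod 10): 36·t ≡ 3 − 27 = -24 (mod 10).
    Divide the congruence (and modulus) by g = 2: 18·t ≡ -12 (mod 5).
    Reduce coefficients mod 5: 3·t ≡ 3 (mod 5).
    The inverse of 3 mod 5 is 2 (since 3·2 = 6 = 1·5 + 1), so t ≡ 2·3 = 6 ≡ 1 (mod 5).
    Then x = 27 + 36·1 = 63, valid modulo lcm(36, 10) = 180: x ≡ 63 (mod 180).
Verify: 63 mod 9 = 0, 63 mod 4 = 3, 63 mod 10 = 3.

x ≡ 63 (mod 180).


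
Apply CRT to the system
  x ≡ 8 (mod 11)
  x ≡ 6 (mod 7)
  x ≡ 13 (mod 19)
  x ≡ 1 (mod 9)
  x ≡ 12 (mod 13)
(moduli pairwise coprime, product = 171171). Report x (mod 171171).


Product of moduli M = 11 · 7 · 19 · 9 · 13 = 171171.
Merge one congruence at a time:
  Start: x ≡ 8 (mod 11).
  Combine with x ≡ 6 (mod 7); new modulus lcm = 77.
    Write x = 8 + 11·t and substitute into x ≡ 6 (mod 7): 11·t ≡ 6 − 8 = -2 (mod 7).
    Reduce coefficients mod 7: 4·t ≡ 5 (mod 7).
    The inverse of 4 mod 7 is 2 (since 4·2 = 8 = 1·7 + 1), so t ≡ 2·5 = 10 ≡ 3 (mod 7).
    Then x = 8 + 11·3 = 41, valid modulo lcm(11, 7) = 77: x ≡ 41 (mod 77).
  Combine with x ≡ 13 (mod 19); new modulus lcm = 1463.
    Write x = 41 + 77·t and substitute into x ≡ 13 (mod 19): 77·t ≡ 13 − 41 = -28 (mod 19).
    Reduce coefficients mod 19: 1·t ≡ 10 (mod 19).
    So t ≡ 10 (mod 19).
    Then x = 41 + 77·10 = 811, valid modulo lcm(77, 19) = 1463: x ≡ 811 (mod 1463).
  Combine with x ≡ 1 (mod 9); new modulus lcm = 13167.
    Write x = 811 + 1463·t and substitute into x ≡ 1 (mod 9): 1463·t ≡ 1 − 811 = -810 (mod 9).
    Reduce coefficients mod 9: 5·t ≡ 0 (mod 9).
    The inverse of 5 mod 9 is 2 (since 5·2 = 10 = 1·9 + 1), so t ≡ 2·0 = 0 ≡ 0 (mod 9).
    Then x = 811 + 1463·0 = 811, valid modulo lcm(1463, 9) = 13167: x ≡ 811 (mod 13167).
  Combine with x ≡ 12 (mod 13); new modulus lcm = 171171.
    Write x = 811 + 13167·t and substitute into x ≡ 12 (mod 13): 13167·t ≡ 12 − 811 = -799 (mod 13).
    Reduce coefficients mod 13: 11·t ≡ 7 (mod 13).
    The inverse of 11 mod 13 is 6 (since 11·6 = 66 = 5·13 + 1), so t ≡ 6·7 = 42 ≡ 3 (mod 13).
    Then x = 811 + 13167·3 = 40312, valid modulo lcm(13167, 13) = 171171: x ≡ 40312 (mod 171171).
Verify against each original: 40312 mod 11 = 8, 40312 mod 7 = 6, 40312 mod 19 = 13, 40312 mod 9 = 1, 40312 mod 13 = 12.

x ≡ 40312 (mod 171171).
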